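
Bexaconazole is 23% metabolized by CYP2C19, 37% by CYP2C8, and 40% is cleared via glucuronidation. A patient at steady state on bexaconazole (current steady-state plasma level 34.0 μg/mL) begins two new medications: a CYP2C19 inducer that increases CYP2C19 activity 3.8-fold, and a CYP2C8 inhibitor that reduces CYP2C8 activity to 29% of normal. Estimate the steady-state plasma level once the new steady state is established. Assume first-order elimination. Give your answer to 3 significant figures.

CYP2C19: 0.23 × 3.8 = 0.874
CYP2C8: 0.37 × 0.29 = 0.1073
Other: 0.4 (unchanged)
CL_new/CL_old = 0.874 + 0.1073 + 0.4 = 1.3813.
New steady-state plasma level = 34.0 / 1.3813 = 24.6 μg/mL (concentration scales inversely with clearance).

24.6 μg/mL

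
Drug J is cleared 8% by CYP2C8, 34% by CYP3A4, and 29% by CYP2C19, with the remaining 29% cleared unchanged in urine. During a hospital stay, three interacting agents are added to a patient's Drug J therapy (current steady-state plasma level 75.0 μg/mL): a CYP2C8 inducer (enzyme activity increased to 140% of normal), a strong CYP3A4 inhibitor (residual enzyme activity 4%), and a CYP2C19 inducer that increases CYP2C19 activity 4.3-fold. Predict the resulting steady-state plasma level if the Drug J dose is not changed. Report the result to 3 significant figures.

CYP2C8: 0.08 × 1.4 = 0.112
CYP3A4: 0.34 × 0.04 = 0.0136
CYP2C19: 0.29 × 4.3 = 1.247
Other: 0.29 (unchanged)
CL_new/CL_old = 0.112 + 0.0136 + 1.247 + 0.29 = 1.6626.
Dividing the baseline by the relative clearance: 75.0 / 1.6626 = 45.1 μg/mL.

45.1 μg/mL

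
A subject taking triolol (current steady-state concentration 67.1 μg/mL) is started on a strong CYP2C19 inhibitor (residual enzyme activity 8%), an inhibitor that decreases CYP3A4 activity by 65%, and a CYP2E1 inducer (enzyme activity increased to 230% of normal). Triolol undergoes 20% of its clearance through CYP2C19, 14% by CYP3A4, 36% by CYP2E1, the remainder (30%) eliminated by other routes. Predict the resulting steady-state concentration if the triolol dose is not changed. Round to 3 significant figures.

CYP2C19: 0.2 × 0.08 = 0.016
CYP3A4: 0.14 × 0.35 = 0.049
CYP2E1: 0.36 × 2.3 = 0.828
Other: 0.3 (unchanged)
New clearance relative to baseline: 0.016 + 0.049 + 0.828 + 0.3 = 1.193.
Steady-state concentration ∝ 1/CL: new value = 67.1 / 1.193 = 56.2 μg/mL.

56.2 μg/mL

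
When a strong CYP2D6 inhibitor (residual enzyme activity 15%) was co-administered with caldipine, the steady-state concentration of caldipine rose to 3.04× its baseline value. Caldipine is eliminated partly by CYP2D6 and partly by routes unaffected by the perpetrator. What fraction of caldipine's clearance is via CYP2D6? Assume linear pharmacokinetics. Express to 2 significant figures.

CL'/CL = 1 / 3.04 = 0.3289
0.15·fm + (1 − fm) = 0.3289
fm = (0.3289 − 1) / (0.15 − 1) = 0.79

0.79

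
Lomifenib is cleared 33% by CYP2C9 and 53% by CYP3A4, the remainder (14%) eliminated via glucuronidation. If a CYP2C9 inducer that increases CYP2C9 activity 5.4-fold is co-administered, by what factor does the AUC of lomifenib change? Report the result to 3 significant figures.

0.408

The CYP2C9 pathway (33% of clearance) rises to 5.4× activity: 0.33 × 5.4 = 1.782.
CYP3A4 (53%) and the residual 14% are unaffected.
Relative clearance = 1.782 + 0.53 + 0.14 = 2.452.
AUC ratio = CL_old/CL_new = 1 / 2.452 = 0.408.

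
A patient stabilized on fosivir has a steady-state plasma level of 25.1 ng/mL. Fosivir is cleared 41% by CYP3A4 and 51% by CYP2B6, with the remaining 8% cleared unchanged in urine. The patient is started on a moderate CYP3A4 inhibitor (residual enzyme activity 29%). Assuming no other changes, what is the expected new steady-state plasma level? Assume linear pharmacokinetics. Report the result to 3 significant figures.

35.4 ng/mL

The CYP3A4 pathway (41% of clearance) falls to 0.29× activity: 0.41 × 0.29 = 0.1189.
CYP2B6 (51%) and the residual 8% are unaffected.
CL_new/CL_old = 0.1189 + 0.51 + 0.08 = 0.7089.
Steady-state plasma level ∝ 1/CL, so new value = 25.1 / 0.7089 = 35.4 ng/mL.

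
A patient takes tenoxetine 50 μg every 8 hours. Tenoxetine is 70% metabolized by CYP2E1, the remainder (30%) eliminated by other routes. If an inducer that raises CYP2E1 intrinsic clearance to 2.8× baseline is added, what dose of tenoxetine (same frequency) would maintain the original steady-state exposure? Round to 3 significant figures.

CYP2E1: 0.7 × 2.8 = 1.96
Other: 0.3 (unchanged)
New clearance relative to baseline: 1.96 + 0.3 = 2.26.
Exposure is unchanged when dose changes in proportion to clearance. New dose = 50 μg × 2.26 = 113 μg.

113 μg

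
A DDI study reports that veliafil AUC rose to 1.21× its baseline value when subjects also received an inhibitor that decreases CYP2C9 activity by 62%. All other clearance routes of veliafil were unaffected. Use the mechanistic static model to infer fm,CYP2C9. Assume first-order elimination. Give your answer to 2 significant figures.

0.28

Write x for the fraction cleared via CYP2C9. The observed AUC change means clearance fell to 1/1.21 = 0.8264 of baseline.
Setting x·0.38 + (1 − x) = 0.8264 and solving: x = (0.8264 − 1)/(0.38 − 1) = 0.28.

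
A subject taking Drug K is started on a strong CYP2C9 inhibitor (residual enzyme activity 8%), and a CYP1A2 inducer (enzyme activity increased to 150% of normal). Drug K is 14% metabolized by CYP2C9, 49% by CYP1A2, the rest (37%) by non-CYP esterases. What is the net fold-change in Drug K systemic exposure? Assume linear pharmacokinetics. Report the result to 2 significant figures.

0.90

The CYP2C9 pathway (14% of clearance) drops to 0.08× activity: 0.14 × 0.08 = 0.0112.
The CYP1A2 pathway (49% of clearance) increases to 1.5× activity: 0.49 × 1.5 = 0.735.
The remaining 37% of clearance is unaffected.
New clearance relative to baseline: 0.0112 + 0.735 + 0.37 = 1.1162.
Because systemic exposure varies inversely with clearance, the combined effect is 1 / 1.1162 = 0.90.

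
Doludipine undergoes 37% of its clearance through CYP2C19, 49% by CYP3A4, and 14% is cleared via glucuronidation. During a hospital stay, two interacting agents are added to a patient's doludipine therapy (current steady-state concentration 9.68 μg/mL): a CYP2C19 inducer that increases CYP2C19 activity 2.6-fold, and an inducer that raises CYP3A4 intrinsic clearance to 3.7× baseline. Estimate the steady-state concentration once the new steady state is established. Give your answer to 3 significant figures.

CYP2C19: 0.37 × 2.6 = 0.962
CYP3A4: 0.49 × 3.7 = 1.813
Other: 0.14 (unchanged)
New clearance relative to baseline: 0.962 + 1.813 + 0.14 = 2.915.
New steady-state concentration = 9.68 / 2.915 = 3.32 μg/mL (concentration scales inversely with clearance).

3.32 μg/mL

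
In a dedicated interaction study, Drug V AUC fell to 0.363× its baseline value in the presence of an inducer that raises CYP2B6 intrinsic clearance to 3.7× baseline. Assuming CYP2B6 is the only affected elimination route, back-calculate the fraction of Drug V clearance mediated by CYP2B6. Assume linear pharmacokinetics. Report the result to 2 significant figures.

0.65

CL'/CL = 1 / 0.363 = 2.755
3.7·fm + (1 − fm) = 2.755
fm = (2.755 − 1) / (3.7 − 1) = 0.65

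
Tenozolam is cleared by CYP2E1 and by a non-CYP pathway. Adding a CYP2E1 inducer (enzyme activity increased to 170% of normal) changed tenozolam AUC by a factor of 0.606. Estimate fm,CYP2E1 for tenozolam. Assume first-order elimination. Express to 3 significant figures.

Let fm be the CYP2E1 fraction. New clearance relative to baseline = fm × 1.7 + (1 − fm).
AUC ratio = 1 / (new CL fraction), so new CL fraction = 1 / 0.606 = 1.65.
fm × 1.7 + 1 − fm = 1.65  ⇒  fm × (1.7 − 1) = 0.6502  ⇒  fm = 0.929.

0.929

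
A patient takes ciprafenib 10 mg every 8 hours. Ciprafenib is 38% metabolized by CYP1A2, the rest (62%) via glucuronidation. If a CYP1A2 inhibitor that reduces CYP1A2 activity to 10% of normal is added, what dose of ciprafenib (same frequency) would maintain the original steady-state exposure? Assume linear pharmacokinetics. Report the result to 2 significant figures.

6.6 mg

The CYP1A2 pathway (38% of clearance) falls to 0.1× activity: 0.38 × 0.1 = 0.038.
The remaining 62% of clearance is unaffected.
New clearance relative to baseline: 0.038 + 0.62 = 0.658.
Css,avg = (dose rate)/CL, so holding Css fixed requires dose ∝ CL: 10 × 0.658 = 6.6 mg.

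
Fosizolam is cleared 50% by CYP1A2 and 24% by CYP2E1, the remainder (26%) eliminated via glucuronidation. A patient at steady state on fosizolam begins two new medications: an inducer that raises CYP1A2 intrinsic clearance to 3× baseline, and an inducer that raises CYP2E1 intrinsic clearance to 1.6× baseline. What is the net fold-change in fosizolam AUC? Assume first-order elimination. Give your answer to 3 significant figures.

CYP1A2: 0.5 × 3 = 1.5
CYP2E1: 0.24 × 1.6 = 0.384
Other: 0.26 (unchanged)
Relative clearance = 1.5 + 0.384 + 0.26 = 2.144.
Net AUC ratio = 1 / 2.144 = 0.466.

0.466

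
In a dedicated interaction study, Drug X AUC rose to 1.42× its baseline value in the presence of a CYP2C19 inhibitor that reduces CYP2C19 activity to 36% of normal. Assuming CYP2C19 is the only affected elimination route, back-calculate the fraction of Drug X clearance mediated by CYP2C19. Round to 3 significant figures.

Call the CYP2C19 fraction fm. After the interaction, CL_new/CL_old = fm × 0.36 + (1 − fm).
AUC ratio = 1 / (new CL fraction), so new CL fraction = 1 / 1.42 = 0.7042.
fm × 0.36 + 1 − fm = 0.7042  ⇒  fm × (0.36 − 1) = −0.2958  ⇒  fm = 0.462.

0.462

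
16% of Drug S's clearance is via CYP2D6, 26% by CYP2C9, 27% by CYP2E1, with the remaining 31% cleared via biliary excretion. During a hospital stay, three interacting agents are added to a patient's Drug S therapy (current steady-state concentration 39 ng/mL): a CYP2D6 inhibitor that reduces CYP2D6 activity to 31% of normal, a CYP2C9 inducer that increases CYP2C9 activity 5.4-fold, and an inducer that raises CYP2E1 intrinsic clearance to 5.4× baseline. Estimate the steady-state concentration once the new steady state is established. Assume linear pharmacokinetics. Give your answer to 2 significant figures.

CYP2D6: 0.16 × 0.31 = 0.0496
CYP2C9: 0.26 × 5.4 = 1.404
CYP2E1: 0.27 × 5.4 = 1.458
Other: 0.31 (unchanged)
Relative clearance = 0.0496 + 1.404 + 1.458 + 0.31 = 3.2216.
Dividing the baseline by the relative clearance: 39 / 3.2216 = 12 ng/mL.

12 ng/mL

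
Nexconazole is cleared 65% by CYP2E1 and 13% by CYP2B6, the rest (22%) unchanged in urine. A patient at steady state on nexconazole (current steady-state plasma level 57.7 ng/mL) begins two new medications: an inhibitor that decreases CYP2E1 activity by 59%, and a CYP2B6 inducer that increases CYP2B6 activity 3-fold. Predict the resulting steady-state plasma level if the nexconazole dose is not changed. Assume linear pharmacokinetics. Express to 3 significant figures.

The CYP2E1 pathway (65% of clearance) falls to 0.41× activity: 0.65 × 0.41 = 0.2665.
The CYP2B6 pathway (13% of clearance) is boosted to 3× activity: 0.13 × 3 = 0.39.
Non-CYP routes (22%) are unchanged.
New clearance relative to baseline: 0.2665 + 0.39 + 0.22 = 0.8765.
Dividing the baseline by the relative clearance: 57.7 / 0.8765 = 65.8 ng/mL.

65.8 ng/mL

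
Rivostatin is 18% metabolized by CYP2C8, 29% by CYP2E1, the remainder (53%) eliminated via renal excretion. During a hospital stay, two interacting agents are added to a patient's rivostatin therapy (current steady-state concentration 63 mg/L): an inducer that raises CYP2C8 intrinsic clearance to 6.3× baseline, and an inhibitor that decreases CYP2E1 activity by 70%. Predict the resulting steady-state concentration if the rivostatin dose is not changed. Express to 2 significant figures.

CYP2C8: 0.18 × 6.3 = 1.134
CYP2E1: 0.29 × 0.3 = 0.087
Other: 0.53 (unchanged)
Relative clearance = 1.134 + 0.087 + 0.53 = 1.751.
Steady-state concentration ∝ 1/CL: new value = 63 / 1.751 = 36 mg/L.

36 mg/L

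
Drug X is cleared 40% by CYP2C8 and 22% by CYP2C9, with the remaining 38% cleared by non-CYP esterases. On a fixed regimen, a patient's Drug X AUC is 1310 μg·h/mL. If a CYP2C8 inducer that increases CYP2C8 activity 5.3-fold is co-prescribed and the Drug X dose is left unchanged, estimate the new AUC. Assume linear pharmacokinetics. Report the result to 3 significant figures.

CYP2C8: 0.4 × 5.3 = 2.12
CYP2C9: 0.22 (unchanged)
Other: 0.38 (unchanged)
CL_new/CL_old = 2.12 + 0.22 + 0.38 = 2.72.
New AUC = baseline ÷ relative clearance = 1310 / 2.72 = 482 μg·h/mL.

482 μg·h/mL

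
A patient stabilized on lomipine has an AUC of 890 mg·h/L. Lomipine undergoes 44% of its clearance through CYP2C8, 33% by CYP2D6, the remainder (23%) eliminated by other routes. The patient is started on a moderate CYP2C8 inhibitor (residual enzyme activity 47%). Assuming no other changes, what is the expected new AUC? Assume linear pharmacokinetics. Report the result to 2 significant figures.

1.2 × 10³ mg·h/L

The CYP2C8 pathway (44% of clearance) is reduced to 0.47× activity: 0.44 × 0.47 = 0.2068.
CYP2D6 (33%) and the residual 23% are unaffected.
CL_new/CL_old = 0.2068 + 0.33 + 0.23 = 0.7668.
With dosing unchanged, AUC scales as 1/CL: 890 / 0.7668 = 1.2 × 10³ mg·h/L.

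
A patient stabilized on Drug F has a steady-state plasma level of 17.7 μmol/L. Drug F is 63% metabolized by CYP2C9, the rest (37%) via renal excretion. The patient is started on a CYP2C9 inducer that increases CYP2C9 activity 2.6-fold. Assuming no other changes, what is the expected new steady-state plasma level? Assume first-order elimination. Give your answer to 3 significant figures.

8.81 μmol/L

CYP2C9: 0.63 × 2.6 = 1.638
Other: 0.37 (unchanged)
New clearance relative to baseline: 1.638 + 0.37 = 2.008.
With dosing unchanged, steady-state plasma level scales as 1/CL: 17.7 / 2.008 = 8.81 μmol/L.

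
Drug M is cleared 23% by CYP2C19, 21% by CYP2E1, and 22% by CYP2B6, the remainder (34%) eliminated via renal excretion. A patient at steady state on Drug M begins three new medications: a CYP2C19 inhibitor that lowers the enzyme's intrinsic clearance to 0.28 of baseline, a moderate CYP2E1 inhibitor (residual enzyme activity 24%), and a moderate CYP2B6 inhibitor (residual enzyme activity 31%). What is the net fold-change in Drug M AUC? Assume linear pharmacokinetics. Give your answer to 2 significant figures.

1.9

The CYP2C19 pathway (23% of clearance) falls to 0.28× activity: 0.23 × 0.28 = 0.0644.
The CYP2E1 pathway (21% of clearance) is reduced to 0.24× activity: 0.21 × 0.24 = 0.0504.
The CYP2B6 pathway (22% of clearance) falls to 0.31× activity: 0.22 × 0.31 = 0.0682.
The remaining 34% of clearance is unaffected.
New clearance relative to baseline: 0.0644 + 0.0504 + 0.0682 + 0.34 = 0.523.
AUC ∝ 1/CL: fold-change = 1 / 0.523 = 1.9.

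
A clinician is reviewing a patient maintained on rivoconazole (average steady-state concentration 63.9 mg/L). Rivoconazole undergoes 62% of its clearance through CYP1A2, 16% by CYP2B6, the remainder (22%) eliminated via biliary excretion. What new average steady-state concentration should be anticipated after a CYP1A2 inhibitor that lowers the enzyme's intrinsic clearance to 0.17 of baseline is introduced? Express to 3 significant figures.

The CYP1A2 pathway (62% of clearance) is reduced to 0.17× activity: 0.62 × 0.17 = 0.1054.
CYP2B6 (16%) and the residual 22% are unaffected.
CL_new/CL_old = 0.1054 + 0.16 + 0.22 = 0.4854.
Average steady-state concentration ∝ 1/CL, so new value = 63.9 / 0.4854 = 132 mg/L.

132 mg/L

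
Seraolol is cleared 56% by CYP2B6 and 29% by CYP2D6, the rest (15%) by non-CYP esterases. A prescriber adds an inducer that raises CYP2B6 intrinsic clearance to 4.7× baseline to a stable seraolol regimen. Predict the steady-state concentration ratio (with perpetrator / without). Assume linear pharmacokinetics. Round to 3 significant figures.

The CYP2B6 pathway (56% of clearance) is boosted to 4.7× activity: 0.56 × 4.7 = 2.632.
CYP2D6 (29%) and the residual 15% are unaffected.
CL_new/CL_old = 2.632 + 0.29 + 0.15 = 3.072.
Since steady-state concentration ∝ 1/CL, the ratio is 1 / 3.072 = 0.326.

0.326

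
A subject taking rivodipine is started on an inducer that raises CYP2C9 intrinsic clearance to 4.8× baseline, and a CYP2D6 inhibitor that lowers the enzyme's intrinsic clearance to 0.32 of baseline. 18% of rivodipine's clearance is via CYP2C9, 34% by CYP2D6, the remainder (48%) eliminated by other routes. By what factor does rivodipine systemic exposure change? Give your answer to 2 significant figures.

0.69

The CYP2C9 pathway (18% of clearance) is boosted to 4.8× activity: 0.18 × 4.8 = 0.864.
The CYP2D6 pathway (34% of clearance) drops to 0.32× activity: 0.34 × 0.32 = 0.1088.
The remaining 48% of clearance is unaffected.
CL_new/CL_old = 0.864 + 0.1088 + 0.48 = 1.4528.
Net systemic exposure ratio = 1 / 1.4528 = 0.69.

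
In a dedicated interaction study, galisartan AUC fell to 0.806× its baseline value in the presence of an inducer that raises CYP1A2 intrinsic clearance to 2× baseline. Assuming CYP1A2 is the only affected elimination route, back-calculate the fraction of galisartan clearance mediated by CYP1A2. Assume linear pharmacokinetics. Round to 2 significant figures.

Call the CYP1A2 fraction fm. After the interaction, CL_new/CL_old = fm × 2 + (1 − fm).
AUC ratio = 1 / (new CL fraction), so new CL fraction = 1 / 0.806 = 1.241.
fm × 2 + 1 − fm = 1.241  ⇒  fm × (2 − 1) = 0.2407  ⇒  fm = 0.24.

0.24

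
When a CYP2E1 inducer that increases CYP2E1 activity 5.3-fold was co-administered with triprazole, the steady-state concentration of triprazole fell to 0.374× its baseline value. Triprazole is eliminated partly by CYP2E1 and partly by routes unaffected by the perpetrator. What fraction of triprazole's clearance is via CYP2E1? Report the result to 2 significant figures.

Write x for the fraction cleared via CYP2E1. The observed steady-state concentration change means clearance rose to 1/0.374 = 2.674 of baseline.
Setting x·5.3 + (1 − x) = 2.674 and solving: x = (2.674 − 1)/(5.3 − 1) = 0.39.

0.39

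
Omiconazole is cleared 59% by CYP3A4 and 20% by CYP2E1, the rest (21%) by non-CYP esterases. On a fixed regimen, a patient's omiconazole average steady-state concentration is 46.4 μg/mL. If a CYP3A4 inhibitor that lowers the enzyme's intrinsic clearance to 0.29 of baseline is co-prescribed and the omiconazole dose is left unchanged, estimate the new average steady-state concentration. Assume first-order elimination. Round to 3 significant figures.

The CYP3A4 pathway (59% of clearance) falls to 0.29× activity: 0.59 × 0.29 = 0.1711.
CYP2E1 (20%) and the residual 21% are unaffected.
CL_new/CL_old = 0.1711 + 0.2 + 0.21 = 0.5811.
New average steady-state concentration = baseline ÷ relative clearance = 46.4 / 0.5811 = 79.8 μg/mL.

79.8 μg/mL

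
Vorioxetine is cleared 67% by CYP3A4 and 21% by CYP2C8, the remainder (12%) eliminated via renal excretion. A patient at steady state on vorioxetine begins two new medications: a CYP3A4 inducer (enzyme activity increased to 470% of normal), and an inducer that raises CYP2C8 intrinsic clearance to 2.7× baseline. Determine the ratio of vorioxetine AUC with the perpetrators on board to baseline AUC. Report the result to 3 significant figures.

0.261

CYP3A4: 0.67 × 4.7 = 3.149
CYP2C8: 0.21 × 2.7 = 0.567
Other: 0.12 (unchanged)
New clearance relative to baseline: 3.149 + 0.567 + 0.12 = 3.836.
Because AUC varies inversely with clearance, the combined effect is 1 / 3.836 = 0.261.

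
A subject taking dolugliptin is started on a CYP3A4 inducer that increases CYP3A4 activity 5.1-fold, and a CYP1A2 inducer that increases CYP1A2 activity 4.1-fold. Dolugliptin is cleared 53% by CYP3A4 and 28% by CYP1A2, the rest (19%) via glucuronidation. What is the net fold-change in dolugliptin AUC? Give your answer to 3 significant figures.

CYP3A4: 0.53 × 5.1 = 2.703
CYP1A2: 0.28 × 4.1 = 1.148
Other: 0.19 (unchanged)
CL_new/CL_old = 2.703 + 1.148 + 0.19 = 4.041.
Net AUC ratio = 1 / 4.041 = 0.247.

0.247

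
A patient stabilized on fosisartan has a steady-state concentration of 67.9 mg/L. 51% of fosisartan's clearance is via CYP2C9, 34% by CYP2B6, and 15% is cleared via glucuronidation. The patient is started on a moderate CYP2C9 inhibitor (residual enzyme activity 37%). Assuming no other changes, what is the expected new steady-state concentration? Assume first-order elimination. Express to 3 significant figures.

100 mg/L

The CYP2C9 pathway (51% of clearance) is reduced to 0.37× activity: 0.51 × 0.37 = 0.1887.
CYP2B6 (34%) and the residual 15% are unaffected.
New clearance relative to baseline: 0.1887 + 0.34 + 0.15 = 0.6787.
With dosing unchanged, steady-state concentration scales as 1/CL: 67.9 / 0.6787 = 100 mg/L.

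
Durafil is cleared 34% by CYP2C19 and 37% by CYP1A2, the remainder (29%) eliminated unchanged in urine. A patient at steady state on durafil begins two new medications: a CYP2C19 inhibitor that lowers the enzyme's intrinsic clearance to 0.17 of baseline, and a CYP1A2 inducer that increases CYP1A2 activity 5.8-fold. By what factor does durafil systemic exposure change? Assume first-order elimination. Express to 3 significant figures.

The CYP2C19 pathway (34% of clearance) drops to 0.17× activity: 0.34 × 0.17 = 0.0578.
The CYP1A2 pathway (37% of clearance) rises to 5.8× activity: 0.37 × 5.8 = 2.146.
The remaining 29% of clearance is unaffected.
New clearance relative to baseline: 0.0578 + 2.146 + 0.29 = 2.4938.
Net systemic exposure ratio = 1 / 2.4938 = 0.401.

0.401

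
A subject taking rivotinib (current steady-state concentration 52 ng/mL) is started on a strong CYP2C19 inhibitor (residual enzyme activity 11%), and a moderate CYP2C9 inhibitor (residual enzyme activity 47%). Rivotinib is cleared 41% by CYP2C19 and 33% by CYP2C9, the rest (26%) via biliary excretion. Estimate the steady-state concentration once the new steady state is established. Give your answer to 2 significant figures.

1.1 × 10² ng/mL

The CYP2C19 pathway (41% of clearance) drops to 0.11× activity: 0.41 × 0.11 = 0.0451.
The CYP2C9 pathway (33% of clearance) is reduced to 0.47× activity: 0.33 × 0.47 = 0.1551.
Non-CYP routes (26%) are unchanged.
Relative clearance = 0.0451 + 0.1551 + 0.26 = 0.4602.
Steady-state concentration ∝ 1/CL: new value = 52 / 0.4602 = 1.1 × 10² ng/mL.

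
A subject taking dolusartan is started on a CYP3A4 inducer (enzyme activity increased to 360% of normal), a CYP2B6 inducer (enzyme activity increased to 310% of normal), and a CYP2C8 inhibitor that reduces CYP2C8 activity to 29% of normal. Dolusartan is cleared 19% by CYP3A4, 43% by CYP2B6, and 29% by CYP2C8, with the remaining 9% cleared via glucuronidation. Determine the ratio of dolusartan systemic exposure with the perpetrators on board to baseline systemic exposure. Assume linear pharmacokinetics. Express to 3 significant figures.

The CYP3A4 pathway (19% of clearance) is boosted to 3.6× activity: 0.19 × 3.6 = 0.684.
The CYP2B6 pathway (43% of clearance) is boosted to 3.1× activity: 0.43 × 3.1 = 1.333.
The CYP2C8 pathway (29% of clearance) is reduced to 0.29× activity: 0.29 × 0.29 = 0.0841.
The remaining 9% of clearance is unaffected.
New clearance relative to baseline: 0.684 + 1.333 + 0.0841 + 0.09 = 2.1911.
Because systemic exposure varies inversely with clearance, the combined effect is 1 / 2.1911 = 0.456.

0.456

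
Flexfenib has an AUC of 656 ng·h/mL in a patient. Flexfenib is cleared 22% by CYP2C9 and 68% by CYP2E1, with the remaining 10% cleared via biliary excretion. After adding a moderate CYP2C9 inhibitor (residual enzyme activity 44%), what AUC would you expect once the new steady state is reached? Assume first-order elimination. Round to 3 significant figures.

748 ng·h/mL

The CYP2C9 pathway (22% of clearance) is reduced to 0.44× activity: 0.22 × 0.44 = 0.0968.
CYP2E1 (68%) and the residual 10% are unaffected.
Relative clearance = 0.0968 + 0.68 + 0.1 = 0.8768.
New AUC = baseline ÷ relative clearance = 656 / 0.8768 = 748 ng·h/mL.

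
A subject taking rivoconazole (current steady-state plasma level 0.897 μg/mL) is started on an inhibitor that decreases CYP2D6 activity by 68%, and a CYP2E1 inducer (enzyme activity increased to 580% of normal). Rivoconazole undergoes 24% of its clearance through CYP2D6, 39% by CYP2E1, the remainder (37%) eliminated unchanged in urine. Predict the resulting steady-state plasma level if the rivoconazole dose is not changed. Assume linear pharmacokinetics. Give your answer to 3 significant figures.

CYP2D6: 0.24 × 0.32 = 0.0768
CYP2E1: 0.39 × 5.8 = 2.262
Other: 0.37 (unchanged)
New clearance relative to baseline: 0.0768 + 2.262 + 0.37 = 2.7088.
Dividing the baseline by the relative clearance: 0.897 / 2.7088 = 0.331 μg/mL.

0.331 μg/mL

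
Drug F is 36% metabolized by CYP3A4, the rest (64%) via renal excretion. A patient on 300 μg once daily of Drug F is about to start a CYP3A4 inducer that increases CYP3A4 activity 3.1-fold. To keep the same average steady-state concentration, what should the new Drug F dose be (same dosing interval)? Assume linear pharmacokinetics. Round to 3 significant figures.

The CYP3A4 pathway (36% of clearance) increases to 3.1× activity: 0.36 × 3.1 = 1.116.
Non-CYP routes (64%) are unchanged.
Relative clearance = 1.116 + 0.64 = 1.756.
Css,avg = (dose rate)/CL, so holding Css fixed requires dose ∝ CL: 300 × 1.756 = 527 μg.

527 μg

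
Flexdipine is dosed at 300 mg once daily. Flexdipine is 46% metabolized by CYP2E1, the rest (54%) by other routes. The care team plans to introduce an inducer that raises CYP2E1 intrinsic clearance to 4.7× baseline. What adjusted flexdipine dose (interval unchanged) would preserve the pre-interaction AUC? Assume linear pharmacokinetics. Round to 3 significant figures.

The CYP2E1 pathway (46% of clearance) is boosted to 4.7× activity: 0.46 × 4.7 = 2.162.
The remaining 54% of clearance is unaffected.
New clearance relative to baseline: 2.162 + 0.54 = 2.702.
Css,avg = (dose rate)/CL, so holding Css fixed requires dose ∝ CL: 300 × 2.702 = 811 mg.

811 mg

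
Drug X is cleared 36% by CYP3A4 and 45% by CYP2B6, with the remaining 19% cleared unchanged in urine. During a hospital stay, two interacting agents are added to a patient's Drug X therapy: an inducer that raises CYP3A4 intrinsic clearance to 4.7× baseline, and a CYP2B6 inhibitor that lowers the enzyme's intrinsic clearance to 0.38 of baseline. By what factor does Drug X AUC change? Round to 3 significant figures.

0.487

CYP3A4: 0.36 × 4.7 = 1.692
CYP2B6: 0.45 × 0.38 = 0.171
Other: 0.19 (unchanged)
CL_new/CL_old = 1.692 + 0.171 + 0.19 = 2.053.
AUC ∝ 1/CL: fold-change = 1 / 2.053 = 0.487.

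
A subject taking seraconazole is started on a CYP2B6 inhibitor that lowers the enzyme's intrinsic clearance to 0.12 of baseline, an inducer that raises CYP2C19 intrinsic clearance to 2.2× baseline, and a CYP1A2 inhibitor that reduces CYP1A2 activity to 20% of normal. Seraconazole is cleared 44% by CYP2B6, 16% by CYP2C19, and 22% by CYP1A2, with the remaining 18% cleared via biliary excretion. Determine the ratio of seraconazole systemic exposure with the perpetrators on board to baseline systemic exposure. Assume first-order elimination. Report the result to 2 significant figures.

1.6

The CYP2B6 pathway (44% of clearance) is reduced to 0.12× activity: 0.44 × 0.12 = 0.0528.
The CYP2C19 pathway (16% of clearance) is boosted to 2.2× activity: 0.16 × 2.2 = 0.352.
The CYP1A2 pathway (22% of clearance) drops to 0.2× activity: 0.22 × 0.2 = 0.044.
The remaining 18% of clearance is unaffected.
CL_new/CL_old = 0.0528 + 0.352 + 0.044 + 0.18 = 0.6288.
Net systemic exposure ratio = 1 / 0.6288 = 1.6.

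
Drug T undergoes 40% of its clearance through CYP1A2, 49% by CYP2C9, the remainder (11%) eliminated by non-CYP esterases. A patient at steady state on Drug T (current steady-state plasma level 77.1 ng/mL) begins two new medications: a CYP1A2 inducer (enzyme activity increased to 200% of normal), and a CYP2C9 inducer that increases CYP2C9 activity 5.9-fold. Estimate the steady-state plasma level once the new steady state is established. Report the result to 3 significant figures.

The CYP1A2 pathway (40% of clearance) increases to 2× activity: 0.4 × 2 = 0.8.
The CYP2C9 pathway (49% of clearance) is boosted to 5.9× activity: 0.49 × 5.9 = 2.891.
The remaining 11% of clearance is unaffected.
Relative clearance = 0.8 + 2.891 + 0.11 = 3.801.
Steady-state plasma level ∝ 1/CL: new value = 77.1 / 3.801 = 20.3 ng/mL.

20.3 ng/mL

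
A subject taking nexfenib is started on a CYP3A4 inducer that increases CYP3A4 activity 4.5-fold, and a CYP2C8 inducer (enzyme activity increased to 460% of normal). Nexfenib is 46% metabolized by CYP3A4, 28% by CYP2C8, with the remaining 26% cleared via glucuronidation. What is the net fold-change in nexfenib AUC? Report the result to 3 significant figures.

The CYP3A4 pathway (46% of clearance) is boosted to 4.5× activity: 0.46 × 4.5 = 2.07.
The CYP2C8 pathway (28% of clearance) rises to 4.6× activity: 0.28 × 4.6 = 1.288.
Non-CYP routes (26%) are unchanged.
New clearance relative to baseline: 2.07 + 1.288 + 0.26 = 3.618.
Net AUC ratio = 1 / 3.618 = 0.276.

0.276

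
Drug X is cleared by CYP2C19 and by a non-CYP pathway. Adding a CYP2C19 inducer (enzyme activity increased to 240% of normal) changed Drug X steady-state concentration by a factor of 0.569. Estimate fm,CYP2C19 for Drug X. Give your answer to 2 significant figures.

CL'/CL = 1 / 0.569 = 1.757
2.4·fm + (1 − fm) = 1.757
fm = (1.757 − 1) / (2.4 − 1) = 0.54

0.54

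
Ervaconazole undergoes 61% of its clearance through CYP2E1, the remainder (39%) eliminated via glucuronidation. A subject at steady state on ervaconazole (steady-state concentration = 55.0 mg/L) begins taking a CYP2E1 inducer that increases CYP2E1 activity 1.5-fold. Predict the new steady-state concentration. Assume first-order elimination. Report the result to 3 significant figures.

42.1 mg/L

The CYP2E1 pathway (61% of clearance) is boosted to 1.5× activity: 0.61 × 1.5 = 0.915.
The remaining 39% of clearance is unaffected.
New clearance relative to baseline: 0.915 + 0.39 = 1.305.
New steady-state concentration = baseline ÷ relative clearance = 55.0 / 1.305 = 42.1 mg/L.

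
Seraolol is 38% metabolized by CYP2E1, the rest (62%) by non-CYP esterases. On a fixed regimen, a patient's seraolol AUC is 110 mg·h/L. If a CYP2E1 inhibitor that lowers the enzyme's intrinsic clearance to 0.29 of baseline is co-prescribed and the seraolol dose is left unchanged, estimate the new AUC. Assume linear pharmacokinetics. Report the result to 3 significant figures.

151 mg·h/L

The CYP2E1 pathway (38% of clearance) is reduced to 0.29× activity: 0.38 × 0.29 = 0.1102.
Non-CYP routes (62%) are unchanged.
CL_new/CL_old = 0.1102 + 0.62 = 0.7302.
AUC ∝ 1/CL, so new value = 110 / 0.7302 = 151 mg·h/L.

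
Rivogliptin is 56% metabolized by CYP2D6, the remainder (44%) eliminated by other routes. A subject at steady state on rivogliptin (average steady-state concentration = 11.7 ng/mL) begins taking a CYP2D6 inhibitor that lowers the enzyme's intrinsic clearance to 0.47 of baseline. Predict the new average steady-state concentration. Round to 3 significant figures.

The CYP2D6 pathway (56% of clearance) drops to 0.47× activity: 0.56 × 0.47 = 0.2632.
Non-CYP routes (44%) are unchanged.
New clearance relative to baseline: 0.2632 + 0.44 = 0.7032.
Average steady-state concentration ∝ 1/CL, so new value = 11.7 / 0.7032 = 16.6 ng/mL.

16.6 ng/mL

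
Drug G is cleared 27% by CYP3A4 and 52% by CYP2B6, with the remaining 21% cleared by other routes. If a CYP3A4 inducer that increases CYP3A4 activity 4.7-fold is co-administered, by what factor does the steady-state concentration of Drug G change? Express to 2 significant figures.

CYP3A4: 0.27 × 4.7 = 1.269
CYP2B6: 0.52 (unchanged)
Other: 0.21 (unchanged)
New clearance relative to baseline: 1.269 + 0.52 + 0.21 = 1.999.
Since steady-state concentration ∝ 1/CL, the ratio is 1 / 1.999 = 0.50.

0.50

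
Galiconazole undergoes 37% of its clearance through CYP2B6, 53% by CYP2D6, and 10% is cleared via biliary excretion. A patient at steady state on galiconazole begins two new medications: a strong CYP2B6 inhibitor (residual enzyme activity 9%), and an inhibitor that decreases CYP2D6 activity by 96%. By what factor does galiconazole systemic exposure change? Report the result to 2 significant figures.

6.5

The CYP2B6 pathway (37% of clearance) falls to 0.09× activity: 0.37 × 0.09 = 0.0333.
The CYP2D6 pathway (53% of clearance) is reduced to 0.04× activity: 0.53 × 0.04 = 0.0212.
The remaining 10% of clearance is unaffected.
CL_new/CL_old = 0.0333 + 0.0212 + 0.1 = 0.1545.
Net systemic exposure ratio = 1 / 0.1545 = 6.5.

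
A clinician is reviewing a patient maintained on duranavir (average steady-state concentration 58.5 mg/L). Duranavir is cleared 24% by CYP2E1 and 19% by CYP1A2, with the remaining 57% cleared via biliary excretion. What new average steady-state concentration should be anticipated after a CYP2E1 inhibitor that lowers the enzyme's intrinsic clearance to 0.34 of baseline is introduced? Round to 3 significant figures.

The CYP2E1 pathway (24% of clearance) falls to 0.34× activity: 0.24 × 0.34 = 0.0816.
CYP1A2 (19%) and the residual 57% are unaffected.
New clearance relative to baseline: 0.0816 + 0.19 + 0.57 = 0.8416.
New average steady-state concentration = baseline ÷ relative clearance = 58.5 / 0.8416 = 69.5 mg/L.

69.5 mg/L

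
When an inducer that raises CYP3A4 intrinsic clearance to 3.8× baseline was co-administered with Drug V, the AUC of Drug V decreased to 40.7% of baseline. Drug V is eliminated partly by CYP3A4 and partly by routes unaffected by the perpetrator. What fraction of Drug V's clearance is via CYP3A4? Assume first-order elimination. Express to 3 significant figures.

Write x for the fraction cleared via CYP3A4. The observed AUC change means clearance rose to 1/0.407 = 2.457 of baseline.
Setting x·3.8 + (1 − x) = 2.457 and solving: x = (2.457 − 1)/(3.8 − 1) = 0.520.

0.520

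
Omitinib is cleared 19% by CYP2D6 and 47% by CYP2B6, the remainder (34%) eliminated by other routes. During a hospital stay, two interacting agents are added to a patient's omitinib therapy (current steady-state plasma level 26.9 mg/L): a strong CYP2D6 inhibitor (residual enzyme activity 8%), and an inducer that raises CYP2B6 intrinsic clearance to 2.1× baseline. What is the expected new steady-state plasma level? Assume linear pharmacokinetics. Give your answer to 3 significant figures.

The CYP2D6 pathway (19% of clearance) falls to 0.08× activity: 0.19 × 0.08 = 0.0152.
The CYP2B6 pathway (47% of clearance) is boosted to 2.1× activity: 0.47 × 2.1 = 0.987.
Non-CYP routes (34%) are unchanged.
CL_new/CL_old = 0.0152 + 0.987 + 0.34 = 1.3422.
Dividing the baseline by the relative clearance: 26.9 / 1.3422 = 20.0 mg/L.

20.0 mg/L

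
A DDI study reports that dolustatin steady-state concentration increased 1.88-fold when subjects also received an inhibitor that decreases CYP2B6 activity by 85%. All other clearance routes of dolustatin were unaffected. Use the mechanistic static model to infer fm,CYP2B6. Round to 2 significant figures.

0.55

Let fm be the CYP2B6 fraction. New clearance relative to baseline = fm × 0.15 + (1 − fm).
Steady-state concentration ratio = 1 / (new CL fraction), so new CL fraction = 1 / 1.88 = 0.5319.
fm × 0.15 + 1 − fm = 0.5319  ⇒  fm × (0.15 − 1) = −0.4681  ⇒  fm = 0.55.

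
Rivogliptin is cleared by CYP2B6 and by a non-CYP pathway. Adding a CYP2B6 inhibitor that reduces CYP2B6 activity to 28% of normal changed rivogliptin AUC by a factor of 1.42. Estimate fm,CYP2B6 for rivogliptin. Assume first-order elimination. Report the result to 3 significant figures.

Let x = fm,CYP2B6. Because AUC ∝ 1/CL, relative clearance fell to 1/1.42 = 0.7042.
Only the CYP2B6 route changed, so 0.7042 = x·0.28 + (1 − x), giving x = 0.411.

0.411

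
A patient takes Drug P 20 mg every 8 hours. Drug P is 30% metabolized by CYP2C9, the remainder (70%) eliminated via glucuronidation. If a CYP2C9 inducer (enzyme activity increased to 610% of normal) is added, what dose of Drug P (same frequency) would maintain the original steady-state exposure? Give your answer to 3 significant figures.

50.6 mg

The CYP2C9 pathway (30% of clearance) rises to 6.1× activity: 0.3 × 6.1 = 1.83.
Non-CYP routes (70%) are unchanged.
Relative clearance = 1.83 + 0.7 = 2.53.
Css,avg = (dose rate)/CL, so holding Css fixed requires dose ∝ CL: 20 × 2.53 = 50.6 mg.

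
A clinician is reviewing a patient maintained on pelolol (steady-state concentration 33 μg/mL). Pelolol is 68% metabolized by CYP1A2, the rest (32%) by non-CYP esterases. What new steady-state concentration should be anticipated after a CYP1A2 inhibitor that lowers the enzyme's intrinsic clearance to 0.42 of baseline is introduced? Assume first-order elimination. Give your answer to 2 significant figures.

54 μg/mL

The CYP1A2 pathway (68% of clearance) is reduced to 0.42× activity: 0.68 × 0.42 = 0.2856.
The remaining 32% of clearance is unaffected.
Relative clearance = 0.2856 + 0.32 = 0.6056.
Steady-state concentration ∝ 1/CL, so new value = 33 / 0.6056 = 54 μg/mL.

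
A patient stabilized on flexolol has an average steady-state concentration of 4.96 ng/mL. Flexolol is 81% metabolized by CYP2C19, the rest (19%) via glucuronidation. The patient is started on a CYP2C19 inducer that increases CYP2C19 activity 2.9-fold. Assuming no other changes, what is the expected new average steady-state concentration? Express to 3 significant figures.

1.95 ng/mL

CYP2C19: 0.81 × 2.9 = 2.349
Other: 0.19 (unchanged)
New clearance relative to baseline: 2.349 + 0.19 = 2.539.
New average steady-state concentration = baseline ÷ relative clearance = 4.96 / 2.539 = 1.95 ng/mL.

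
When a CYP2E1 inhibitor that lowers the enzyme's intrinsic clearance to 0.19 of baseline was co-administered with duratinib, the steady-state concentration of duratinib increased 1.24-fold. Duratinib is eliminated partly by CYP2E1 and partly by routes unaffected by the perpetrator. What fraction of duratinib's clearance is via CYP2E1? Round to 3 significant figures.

Let x = fm,CYP2E1. Because steady-state concentration ∝ 1/CL, relative clearance fell to 1/1.24 = 0.8065.
Setting x·0.19 + (1 − x) = 0.8065 and solving: x = (0.8065 − 1)/(0.19 − 1) = 0.239.

0.239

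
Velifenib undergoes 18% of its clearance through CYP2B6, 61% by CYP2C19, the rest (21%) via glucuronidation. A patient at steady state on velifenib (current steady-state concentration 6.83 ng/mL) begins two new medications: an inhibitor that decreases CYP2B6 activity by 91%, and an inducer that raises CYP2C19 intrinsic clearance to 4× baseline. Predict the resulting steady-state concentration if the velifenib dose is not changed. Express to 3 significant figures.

2.56 ng/mL

The CYP2B6 pathway (18% of clearance) is reduced to 0.09× activity: 0.18 × 0.09 = 0.0162.
The CYP2C19 pathway (61% of clearance) rises to 4× activity: 0.61 × 4 = 2.44.
The remaining 21% of clearance is unaffected.
New clearance relative to baseline: 0.0162 + 2.44 + 0.21 = 2.6662.
New steady-state concentration = 6.83 / 2.6662 = 2.56 ng/mL (concentration scales inversely with clearance).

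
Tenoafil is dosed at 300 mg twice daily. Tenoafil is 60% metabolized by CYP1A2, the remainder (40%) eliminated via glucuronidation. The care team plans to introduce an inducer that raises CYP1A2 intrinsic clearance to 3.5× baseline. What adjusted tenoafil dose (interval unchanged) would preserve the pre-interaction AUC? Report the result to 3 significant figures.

The CYP1A2 pathway (60% of clearance) increases to 3.5× activity: 0.6 × 3.5 = 2.1.
The remaining 40% of clearance is unaffected.
New clearance relative to baseline: 2.1 + 0.4 = 2.5.
Css,avg = (dose rate)/CL, so holding Css fixed requires dose ∝ CL: 300 × 2.5 = 750 mg.

750 mg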